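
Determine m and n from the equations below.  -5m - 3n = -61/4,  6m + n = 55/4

m = 2, n = 7/4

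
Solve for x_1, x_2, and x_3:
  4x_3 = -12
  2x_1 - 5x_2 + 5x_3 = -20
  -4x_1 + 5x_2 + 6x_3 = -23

x_1 = 5, x_2 = 3, x_3 = -3

Row-reduce the augmented matrix:
Swap R1 and R2.
R1 ← R1 / (2).
R3 ← R3 + 4·R1.
Swap R2 and R3.
R2 ← R2 / (-5).
R1 ← R1 + 5/2·R2.
R3 ← R3 / (4).
R1 ← R1 + 11/2·R3.
R2 ← R2 + 16/5·R3.
Reading off the reduced rows gives x_1 = 5, x_2 = 3, x_3 = -3.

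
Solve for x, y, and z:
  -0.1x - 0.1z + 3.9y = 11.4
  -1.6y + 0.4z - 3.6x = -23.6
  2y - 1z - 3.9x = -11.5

Row-reduce the augmented matrix:
R1 ← R1 / (-1/10).
R2 ← R2 + 18/5·R1.
R3 ← R3 + 39/10·R1.
R2 ← R2 / (-142).
R1 ← R1 + 39·R2.
R3 ← R3 + 1501/10·R2.
R3 ← R3 / (-943/710).
R1 ← R1 + 7/71·R3.
R2 ← R2 + 2/71·R3.
Reading off the reduced rows gives x = 5, y = 3, z = -2.

x = 5, y = 3, z = -2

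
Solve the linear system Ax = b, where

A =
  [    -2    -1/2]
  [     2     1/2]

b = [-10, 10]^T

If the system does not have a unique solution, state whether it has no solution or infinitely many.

Row-reduce:
R1 ← R1 / (-2).
R2 ← R2 − 2·R1.
Rank is 1 with 2 unknowns, leaving x_2 free.

infinitely many solutions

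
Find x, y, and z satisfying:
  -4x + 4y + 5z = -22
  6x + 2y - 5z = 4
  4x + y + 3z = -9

Row-reduce the augmented matrix:
R1 ← R1 / (-4).
R2 ← R2 − 6·R1.
R3 ← R3 − 4·R1.
R2 ← R2 / (8).
R1 ← R1 + 1·R2.
R3 ← R3 − 5·R2.
R3 ← R3 / (103/16).
R1 ← R1 + 15/16·R3.
R2 ← R2 − 5/16·R3.
Reading off the reduced rows gives x = 0, y = -3, z = -2.

x = 0, y = -3, z = -2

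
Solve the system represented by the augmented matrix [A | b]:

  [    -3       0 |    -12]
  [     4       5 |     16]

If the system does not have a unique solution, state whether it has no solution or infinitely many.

Row-reduce the augmented matrix:
R1 ← R1 / (-3).
R2 ← R2 − 4·R1.
R2 ← R2 / (5).
Reading off the reduced rows gives x_1 = 4, x_2 = 0.

x_1 = 4, x_2 = 0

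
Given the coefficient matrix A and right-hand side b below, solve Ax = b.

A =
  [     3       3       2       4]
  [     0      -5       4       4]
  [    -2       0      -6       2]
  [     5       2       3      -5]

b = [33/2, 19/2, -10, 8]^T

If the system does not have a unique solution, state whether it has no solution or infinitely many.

x_1 = 2, x_2 = 1/2, x_3 = 3/2, x_4 = 3/2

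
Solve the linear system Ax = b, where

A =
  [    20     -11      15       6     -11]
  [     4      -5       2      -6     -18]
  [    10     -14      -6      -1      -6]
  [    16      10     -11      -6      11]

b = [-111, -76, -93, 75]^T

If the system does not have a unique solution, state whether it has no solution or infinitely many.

infinitely many solutions

Row-reduce:
R1 ← R1 / (20).
R2 ← R2 − 4·R1.
R3 ← R3 − 10·R1.
R4 ← R4 − 16·R1.
R2 ← R2 / (-14/5).
R1 ← R1 + 11/20·R2.
R3 ← R3 + 17/2·R2.
R4 ← R4 − 94/5·R2.
R3 ← R3 / (-293/28).
R1 ← R1 − 53/56·R3.
R2 ← R2 − 5/14·R3.
R4 ← R4 + 208/7·R3.
R4 ← R4 / (-32186/293).
R1 ← R1 − 1951/586·R4.
R2 ← R2 − 932/293·R4.
R3 ← R3 + 500/293·R4.
Rank is 4 with 5 unknowns, leaving x_5 free.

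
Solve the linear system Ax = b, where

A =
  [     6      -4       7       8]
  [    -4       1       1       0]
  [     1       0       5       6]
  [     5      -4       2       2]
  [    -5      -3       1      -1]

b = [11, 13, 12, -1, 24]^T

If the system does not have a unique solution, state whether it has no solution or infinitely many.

x_1 = -3, x_2 = -2, x_3 = 3, x_4 = 0

Row-reduce the augmented matrix:
R1 ← R1 / (6).
R2 ← R2 + 4·R1.
R3 ← R3 − 1·R1.
R4 ← R4 − 5·R1.
R5 ← R5 + 5·R1.
R2 ← R2 / (-5/3).
R1 ← R1 + 2/3·R2.
R3 ← R3 − 2/3·R2.
R4 ← R4 + 2/3·R2.
R5 ← R5 + 19/3·R2.
R3 ← R3 / (61/10).
R1 ← R1 + 11/10·R3.
R2 ← R2 + 17/5·R3.
R4 ← R4 + 61/10·R3.
R5 ← R5 + 147/10·R3.
Swap R4 and R5.
R4 ← R4 / (109/61).
R1 ← R1 − 26/61·R4.
R2 ← R2 − 36/61·R4.
R3 ← R3 − 68/61·R4.
R5 reduces to 0 = 0, so the extra equation is consistent.
Reading off the reduced rows gives x_1 = -3, x_2 = -2, x_3 = 3, x_4 = 0.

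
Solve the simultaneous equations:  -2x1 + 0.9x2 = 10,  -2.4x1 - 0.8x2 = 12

x1 = -5, x2 = 0

Row-reduce the augmented matrix:
R1 ← R1 / (-2).
R2 ← R2 + 12/5·R1.
R2 ← R2 / (-47/25).
R1 ← R1 + 9/20·R2.
Reading off the reduced rows gives x1 = -5, x2 = 0.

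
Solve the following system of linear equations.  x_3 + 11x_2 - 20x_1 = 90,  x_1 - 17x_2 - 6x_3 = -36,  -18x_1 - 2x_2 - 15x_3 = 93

Row-reduce the augmented matrix:
R1 ← R1 / (-20).
R2 ← R2 − 1·R1.
R3 ← R3 + 18·R1.
R2 ← R2 / (-329/20).
R1 ← R1 + 11/20·R2.
R3 ← R3 + 119/10·R2.
R3 ← R3 / (-545/47).
R1 ← R1 − 7/47·R3.
R2 ← R2 − 17/47·R3.
Reading off the reduced rows gives x_1 = -3, x_2 = 3, x_3 = -3.

x_1 = -3, x_2 = 3, x_3 = -3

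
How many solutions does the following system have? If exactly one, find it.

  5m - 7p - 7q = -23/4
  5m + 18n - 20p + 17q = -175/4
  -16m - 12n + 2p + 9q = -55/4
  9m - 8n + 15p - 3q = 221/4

m = 2, n = -1, p = 2, q = 1/4

Row-reduce the augmented matrix:
R1 ← R1 / (5).
R2 ← R2 − 5·R1.
R3 ← R3 + 16·R1.
R4 ← R4 − 9·R1.
R2 ← R2 / (18).
R3 ← R3 + 12·R2.
R4 ← R4 + 8·R2.
R3 ← R3 / (-436/15).
R1 ← R1 + 7/5·R3.
R2 ← R2 + 13/18·R3.
R4 ← R4 − 982/45·R3.
R4 ← R4 / (14531/654).
R1 ← R1 + 665/436·R4.
R2 ← R2 − 3319/2616·R4.
R3 ← R3 + 39/436·R4.
Reading off the reduced rows gives m = 2, n = -1, p = 2, q = 1/4.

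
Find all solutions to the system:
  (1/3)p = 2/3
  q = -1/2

Row-reduce the augmented matrix:
R1 ← R1 / (1/3).
Reading off the reduced rows gives p = 2, q = -1/2.

p = 2, q = -1/2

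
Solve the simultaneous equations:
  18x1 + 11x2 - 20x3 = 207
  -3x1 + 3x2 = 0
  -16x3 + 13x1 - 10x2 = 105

x1 = 3, x2 = 3, x3 = -6

Row-reduce the augmented matrix:
R1 ← R1 / (18).
R2 ← R2 + 3·R1.
R3 ← R3 − 13·R1.
R2 ← R2 / (29/6).
R1 ← R1 − 11/18·R2.
R3 ← R3 + 323/18·R2.
R3 ← R3 / (-404/29).
R1 ← R1 + 20/29·R3.
R2 ← R2 + 20/29·R3.
Reading off the reduced rows gives x1 = 3, x2 = 3, x3 = -6.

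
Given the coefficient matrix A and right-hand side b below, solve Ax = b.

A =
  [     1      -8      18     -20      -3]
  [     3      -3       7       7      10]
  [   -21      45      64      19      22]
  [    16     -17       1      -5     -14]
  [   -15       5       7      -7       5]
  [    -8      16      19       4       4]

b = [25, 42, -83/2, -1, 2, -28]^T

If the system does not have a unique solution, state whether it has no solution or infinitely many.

no solution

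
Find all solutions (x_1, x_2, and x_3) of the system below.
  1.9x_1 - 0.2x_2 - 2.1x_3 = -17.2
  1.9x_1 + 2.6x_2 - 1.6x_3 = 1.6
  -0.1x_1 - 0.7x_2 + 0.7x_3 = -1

x_1 = -4, x_2 = 6, x_3 = 4

Row-reduce the augmented matrix:
R1 ← R1 / (19/10).
R2 ← R2 − 19/10·R1.
R3 ← R3 + 1/10·R1.
R2 ← R2 / (14/5).
R1 ← R1 + 2/19·R2.
R3 ← R3 + 27/38·R2.
R3 ← R3 / (3811/5320).
R1 ← R1 + 289/266·R3.
R2 ← R2 − 5/28·R3.
Reading off the reduced rows gives x_1 = -4, x_2 = 6, x_3 = 4.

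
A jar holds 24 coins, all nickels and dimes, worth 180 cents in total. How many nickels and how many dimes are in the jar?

Let n = nickels, d = dimes.
  n + d = 24
  5n + 10d = 180
From equation 1: n = 24 − d.
Substitute into equation 2 and solve: d = 12.
Then n = 12.

nickels: 12, dimes: 12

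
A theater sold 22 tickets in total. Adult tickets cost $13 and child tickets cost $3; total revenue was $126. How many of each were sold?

Let a = adult tickets, c = child tickets.
  a + c = 22
  13a + 3c = 126
From equation 1: a = 22 − c.
Substitute into equation 2 and solve: c = 16.
Then a = 6.

adult tickets: 6, child tickets: 16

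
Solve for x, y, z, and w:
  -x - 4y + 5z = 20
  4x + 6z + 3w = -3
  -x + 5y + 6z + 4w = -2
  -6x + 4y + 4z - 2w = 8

Row-reduce the augmented matrix:
R1 ← R1 / (-1).
R2 ← R2 − 4·R1.
R3 ← R3 + 1·R1.
R4 ← R4 + 6·R1.
R2 ← R2 / (-16).
R1 ← R1 − 4·R2.
R3 ← R3 − 9·R2.
R4 ← R4 − 28·R2.
R3 ← R3 / (125/8).
R1 ← R1 − 3/2·R3.
R2 ← R2 + 13/8·R3.
R4 ← R4 − 39/2·R3.
R4 ← R4 / (-481/125).
R1 ← R1 − 51/250·R4.
R2 ← R2 − 101/250·R4.
R3 ← R3 − 91/250·R4.
Reading off the reduced rows gives x = -3, y = -3, z = 1, w = 1.

x = -3, y = -3, z = 1, w = 1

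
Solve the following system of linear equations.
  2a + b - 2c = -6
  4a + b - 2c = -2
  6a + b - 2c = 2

infinitely many solutions

Row-reduce:
R1 ← R1 / (2).
R2 ← R2 − 4·R1.
R3 ← R3 − 6·R1.
R2 ← R2 / (-1).
R1 ← R1 − 1/2·R2.
R3 ← R3 + 2·R2.
Rank is 2 with 3 unknowns, leaving c free.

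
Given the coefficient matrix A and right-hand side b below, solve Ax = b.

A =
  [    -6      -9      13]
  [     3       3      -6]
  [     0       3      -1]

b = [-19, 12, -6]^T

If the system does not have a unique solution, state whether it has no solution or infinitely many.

no solution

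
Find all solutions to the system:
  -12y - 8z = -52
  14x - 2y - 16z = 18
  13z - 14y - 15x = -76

x = 4, y = 3, z = 2

Row-reduce the augmented matrix:
Swap R1 and R2.
R1 ← R1 / (14).
R3 ← R3 + 15·R1.
R2 ← R2 / (-12).
R1 ← R1 + 1/7·R2.
R3 ← R3 + 113/7·R2.
R3 ← R3 / (139/21).
R1 ← R1 + 22/21·R3.
R2 ← R2 − 2/3·R3.
Reading off the reduced rows gives x = 4, y = 3, z = 2.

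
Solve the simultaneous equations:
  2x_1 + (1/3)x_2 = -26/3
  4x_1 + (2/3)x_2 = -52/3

Row-reduce:
R1 ← R1 / (2).
R2 ← R2 − 4·R1.
Rank is 1 with 2 unknowns, leaving x_2 free.

infinitely many solutions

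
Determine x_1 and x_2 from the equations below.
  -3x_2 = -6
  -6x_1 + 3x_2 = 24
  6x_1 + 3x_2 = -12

Row-reduce the augmented matrix:
Swap R1 and R2.
R1 ← R1 / (-6).
R3 ← R3 − 6·R1.
R2 ← R2 / (-3).
R1 ← R1 + 1/2·R2.
R3 ← R3 − 6·R2.
R3 reduces to 0 = 0, so the extra equation is consistent.
Reading off the reduced rows gives x_1 = -3, x_2 = 2.

x_1 = -3, x_2 = 2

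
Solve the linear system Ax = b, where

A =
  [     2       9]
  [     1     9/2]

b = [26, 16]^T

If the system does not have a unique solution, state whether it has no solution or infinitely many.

no solution

Row-reduce:
R1 ← R1 / (2).
R2 ← R2 − 1·R1.
Row 2 reduces to 0 = 3, a contradiction. The system is inconsistent.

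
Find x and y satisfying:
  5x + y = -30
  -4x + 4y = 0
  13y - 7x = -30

x = -5, y = -5

Row-reduce the augmented matrix:
R1 ← R1 / (5).
R2 ← R2 + 4·R1.
R3 ← R3 + 7·R1.
R2 ← R2 / (24/5).
R1 ← R1 − 1/5·R2.
R3 ← R3 − 72/5·R2.
R3 reduces to 0 = 0, so the extra equation is consistent.
Reading off the reduced rows gives x = -5, y = -5.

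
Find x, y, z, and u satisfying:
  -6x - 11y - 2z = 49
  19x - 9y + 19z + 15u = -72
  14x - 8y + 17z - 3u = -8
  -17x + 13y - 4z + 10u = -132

Row-reduce the augmented matrix:
R1 ← R1 / (-6).
R2 ← R2 − 19·R1.
R3 ← R3 − 14·R1.
R4 ← R4 + 17·R1.
R2 ← R2 / (-263/6).
R1 ← R1 − 11/6·R2.
R3 ← R3 + 101/3·R2.
R4 ← R4 − 265/6·R2.
R3 ← R3 / (685/263).
R1 ← R1 − 227/263·R3.
R2 ← R2 + 76/263·R3.
R4 ← R4 − 3795/263·R3.
R4 ← R4 / (14462/137).
R1 ← R1 − 3726/685·R4.
R2 ← R2 + 1338/685·R4.
R3 ← R3 + 3819/685·R4.
Reading off the reduced rows gives x = 3, y = -5, z = -6, u = -4.

x = 3, y = -5, z = -6, u = -4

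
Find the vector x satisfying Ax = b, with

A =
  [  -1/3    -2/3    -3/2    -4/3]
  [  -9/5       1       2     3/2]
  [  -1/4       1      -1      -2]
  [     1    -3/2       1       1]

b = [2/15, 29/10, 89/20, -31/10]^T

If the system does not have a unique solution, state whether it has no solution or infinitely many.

x_1 = -1, x_2 = 1, x_3 = 2, x_4 = -13/5

Row-reduce the augmented matrix:
R1 ← R1 / (-1/3).
R2 ← R2 + 9/5·R1.
R3 ← R3 + 1/4·R1.
R4 ← R4 − 1·R1.
R2 ← R2 / (23/5).
R1 ← R1 − 2·R2.
R3 ← R3 − 3/2·R2.
R4 ← R4 + 7/2·R2.
R3 ← R3 / (-583/184).
R1 ← R1 − 5/46·R3.
R2 ← R2 − 101/46·R3.
R4 ← R4 − 385/92·R3.
R4 ← R4 / (-307/212).
R1 ← R1 − 50/583·R4.
R2 ← R2 + 895/1166·R4.
R3 ← R3 − 706/583·R4.
Reading off the reduced rows gives x_1 = -1, x_2 = 1, x_3 = 2, x_4 = -13/5.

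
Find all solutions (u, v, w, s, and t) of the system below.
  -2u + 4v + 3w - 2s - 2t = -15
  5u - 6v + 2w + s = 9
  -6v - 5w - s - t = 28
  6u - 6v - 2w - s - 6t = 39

infinitely many solutions

Row-reduce:
R1 ← R1 / (-2).
R2 ← R2 − 5·R1.
R4 ← R4 − 6·R1.
R2 ← R2 / (4).
R1 ← R1 + 2·R2.
R3 ← R3 + 6·R2.
R4 ← R4 − 6·R2.
R3 ← R3 / (37/4).
R1 ← R1 − 13/4·R3.
R2 ← R2 − 19/8·R3.
R4 ← R4 + 29/4·R3.
R4 ← R4 / (-240/37).
R1 ← R1 − 54/37·R4.
R2 ← R2 − 59/74·R4.
R3 ← R3 + 28/37·R4.
Rank is 4 with 5 unknowns, leaving t free.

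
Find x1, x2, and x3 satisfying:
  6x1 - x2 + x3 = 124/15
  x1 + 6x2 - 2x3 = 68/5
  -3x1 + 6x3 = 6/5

Row-reduce the augmented matrix:
R1 ← R1 / (6).
R2 ← R2 − 1·R1.
R3 ← R3 + 3·R1.
R2 ← R2 / (37/6).
R1 ← R1 + 1/6·R2.
R3 ← R3 + 1/2·R2.
R3 ← R3 / (234/37).
R1 ← R1 − 4/37·R3.
R2 ← R2 + 13/37·R3.
Reading off the reduced rows gives x1 = 8/5, x2 = 7/3, x3 = 1.

x1 = 8/5, x2 = 7/3, x3 = 1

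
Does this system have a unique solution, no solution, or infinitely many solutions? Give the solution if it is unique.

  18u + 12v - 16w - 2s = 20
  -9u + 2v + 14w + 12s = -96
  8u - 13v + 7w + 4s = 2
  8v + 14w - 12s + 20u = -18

Row-reduce the augmented matrix:
R1 ← R1 / (18).
R2 ← R2 + 9·R1.
R3 ← R3 − 8·R1.
R4 ← R4 − 20·R1.
R2 ← R2 / (8).
R1 ← R1 − 2/3·R2.
R3 ← R3 + 55/3·R2.
R4 ← R4 + 16/3·R2.
R3 ← R3 / (1003/36).
R1 ← R1 + 25/18·R3.
R2 ← R2 − 3/4·R3.
R4 ← R4 − 322/9·R3.
R4 ← R4 / (-41217/1003).
R1 ← R1 − 474/1003·R4.
R2 ← R2 − 1133/2006·R4.
R3 ← R3 − 2167/2006·R4.
Reading off the reduced rows gives u = 0, v = -3, w = -3, s = -4.

u = 0, v = -3, w = -3, s = -4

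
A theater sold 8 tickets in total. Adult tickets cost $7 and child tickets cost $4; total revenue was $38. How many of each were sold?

Let a = adult tickets, c = child tickets.
  a + c = 8
  7a + 4c = 38
Row-reduce the augmented matrix:
R2 ← R2 − 7·R1.
R2 ← R2 / (-3).
R1 ← R1 − 1·R2.
Reading off the reduced rows gives a = 2, c = 6.

adult tickets: 2, child tickets: 6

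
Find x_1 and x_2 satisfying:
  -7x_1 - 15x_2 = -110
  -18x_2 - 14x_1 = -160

x_1 = 5, x_2 = 5

Row-reduce the augmented matrix:
R1 ← R1 / (-7).
R2 ← R2 + 14·R1.
R2 ← R2 / (12).
R1 ← R1 − 15/7·R2.
Reading off the reduced rows gives x_1 = 5, x_2 = 5.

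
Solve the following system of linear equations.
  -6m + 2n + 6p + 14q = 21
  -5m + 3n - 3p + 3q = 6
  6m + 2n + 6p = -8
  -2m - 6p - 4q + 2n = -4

no solution

Row-reduce:
R1 ← R1 / (-6).
R2 ← R2 + 5·R1.
R3 ← R3 − 6·R1.
R4 ← R4 + 2·R1.
R2 ← R2 / (4/3).
R1 ← R1 + 1/3·R2.
R3 ← R3 − 4·R2.
R4 ← R4 − 4/3·R2.
R3 ← R3 / (36).
R1 ← R1 + 3·R3.
R2 ← R2 + 6·R3.
Row 4 reduces to 0 = 1/2, a contradiction. The system is inconsistent.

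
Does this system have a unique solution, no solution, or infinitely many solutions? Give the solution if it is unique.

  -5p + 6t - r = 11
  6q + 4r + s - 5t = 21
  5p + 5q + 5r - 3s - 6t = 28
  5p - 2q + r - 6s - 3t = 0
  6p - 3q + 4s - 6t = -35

Row-reduce the augmented matrix:
R1 ← R1 / (-5).
R3 ← R3 − 5·R1.
R4 ← R4 − 5·R1.
R5 ← R5 − 6·R1.
R2 ← R2 / (6).
R3 ← R3 − 5·R2.
R4 ← R4 + 2·R2.
R5 ← R5 + 3·R2.
R3 ← R3 / (2/3).
R1 ← R1 − 1/5·R3.
R2 ← R2 − 2/3·R3.
R4 ← R4 − 4/3·R3.
R5 ← R5 − 4/5·R3.
R4 ← R4 / (2).
R1 ← R1 − 23/20·R4.
R2 ← R2 − 4·R4.
R3 ← R3 + 23/4·R4.
R5 ← R5 − 91/10·R4.
R5 ← R5 / (511/20).
R1 ← R1 − 63/40·R5.
R2 ← R2 − 9·R5.
R3 ← R3 + 111/8·R5.
R4 ← R4 + 7/2·R5.
Reading off the reduced rows gives p = 1, q = 5, r = 2, s = -2, t = 3.

p = 1, q = 5, r = 2, s = -2, t = 3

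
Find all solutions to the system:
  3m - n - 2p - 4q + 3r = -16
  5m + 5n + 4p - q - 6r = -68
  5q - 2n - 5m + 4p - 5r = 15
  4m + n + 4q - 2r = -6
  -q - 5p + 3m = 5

m = -5, n = 0, p = -5, q = 5, r = 3

Row-reduce the augmented matrix:
R1 ← R1 / (3).
R2 ← R2 − 5·R1.
R3 ← R3 + 5·R1.
R4 ← R4 − 4·R1.
R5 ← R5 − 3·R1.
R2 ← R2 / (20/3).
R1 ← R1 + 1/3·R2.
R3 ← R3 + 11/3·R2.
R4 ← R4 − 7/3·R2.
R5 ← R5 − 1·R2.
R3 ← R3 / (47/10).
R1 ← R1 + 3/10·R3.
R2 ← R2 − 11/10·R3.
R4 ← R4 − 1/10·R3.
R5 ← R5 + 41/10·R3.
R4 ← R4 / (344/47).
R1 ← R1 + 45/47·R4.
R2 ← R2 − 24/47·R4.
R3 ← R3 − 29/94·R4.
R5 ← R5 − 321/94·R4.
R5 ← R5 / (-3911/688).
R1 ← R1 + 69/344·R5.
R2 ← R2 + 4/43·R5.
R3 ← R3 + 827/688·R5.
R4 ← R4 + 95/344·R5.
Reading off the reduced rows gives m = -5, n = 0, p = -5, q = 5, r = 3.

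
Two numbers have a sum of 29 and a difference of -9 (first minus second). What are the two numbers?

first number: 10, second number: 19

Let x = first number, y = second number.
  x + y = 29
  x - y = -9
Row-reduce the augmented matrix:
R2 ← R2 − 1·R1.
R2 ← R2 / (-2).
R1 ← R1 − 1·R2.
Reading off the reduced rows gives x = 10, y = 19.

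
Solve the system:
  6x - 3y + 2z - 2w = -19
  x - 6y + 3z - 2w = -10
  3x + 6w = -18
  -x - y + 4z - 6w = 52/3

Row-reduce the augmented matrix:
R1 ← R1 / (6).
R2 ← R2 − 1·R1.
R3 ← R3 − 3·R1.
R4 ← R4 + 1·R1.
R2 ← R2 / (-11/2).
R1 ← R1 + 1/2·R2.
R3 ← R3 − 3/2·R2.
R4 ← R4 + 3/2·R2.
R3 ← R3 / (-3/11).
R1 ← R1 − 1/11·R3.
R2 ← R2 + 16/33·R3.
R4 ← R4 − 119/33·R3.
R4 ← R4 / (242/3).
R1 ← R1 − 2·R4.
R2 ← R2 + 34/3·R4.
R3 ← R3 + 24·R4.
Reading off the reduced rows gives x = -3, y = 8/3, z = 2, w = -3/2.

x = -3, y = 8/3, z = 2, w = -3/2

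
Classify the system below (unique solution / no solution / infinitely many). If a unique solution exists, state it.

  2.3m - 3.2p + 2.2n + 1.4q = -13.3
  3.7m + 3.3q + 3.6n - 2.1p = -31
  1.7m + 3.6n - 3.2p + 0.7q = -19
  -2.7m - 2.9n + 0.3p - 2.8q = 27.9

m = -1, n = -6, p = -2, q = -3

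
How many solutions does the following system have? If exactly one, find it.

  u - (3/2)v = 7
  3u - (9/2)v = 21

Row-reduce:
R2 ← R2 − 3·R1.
Rank is 1 with 2 unknowns, leaving v free.

infinitely many solutions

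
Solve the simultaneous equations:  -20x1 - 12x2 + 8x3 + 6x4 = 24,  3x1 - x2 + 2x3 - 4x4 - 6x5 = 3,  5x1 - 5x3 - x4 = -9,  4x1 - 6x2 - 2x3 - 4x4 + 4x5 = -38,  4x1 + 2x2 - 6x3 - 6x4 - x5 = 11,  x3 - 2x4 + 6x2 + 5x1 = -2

Row-reduce:
R1 ← R1 / (-20).
R2 ← R2 − 3·R1.
R3 ← R3 − 5·R1.
R4 ← R4 − 4·R1.
R5 ← R5 − 4·R1.
R6 ← R6 − 5·R1.
R2 ← R2 / (-14/5).
R1 ← R1 − 3/5·R2.
R3 ← R3 + 3·R2.
R4 ← R4 + 42/5·R2.
R5 ← R5 + 2/5·R2.
R6 ← R6 − 3·R2.
R3 ← R3 / (-45/7).
R1 ← R1 − 2/7·R3.
R2 ← R2 + 8/7·R3.
R4 ← R4 + 10·R3.
R5 ← R5 + 34/7·R3.
R6 ← R6 − 45/7·R3.
R4 ← R4 / (5/9).
R1 ← R1 + 143/180·R4.
R2 ← R2 − 77/180·R4.
R3 ← R3 + 107/180·R4.
R5 ← R5 + 326/45·R4.
R5 ← R5 / (3787/25).
R1 ← R1 − 404/25·R5.
R2 ← R2 + 206/25·R5.
R3 ← R3 − 296/25·R5.
R4 ← R4 − 108/5·R5.
Row 6 reduces to 0 = 1, a contradiction. The system is inconsistent.

no solution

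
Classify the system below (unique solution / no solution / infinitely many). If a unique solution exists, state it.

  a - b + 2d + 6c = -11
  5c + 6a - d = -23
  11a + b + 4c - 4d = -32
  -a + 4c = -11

no solution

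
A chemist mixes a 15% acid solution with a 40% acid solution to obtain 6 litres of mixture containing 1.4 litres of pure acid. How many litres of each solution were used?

Let a = litres of solution A, b = litres of solution B.
  a + b = 6
  (2/5)b + (3/20)a = 7/5
From equation 1: a = 6 − b.
Substitute into equation 2 and solve: b = 2.
Then a = 4.

litres of solution A: 4, litres of solution B: 2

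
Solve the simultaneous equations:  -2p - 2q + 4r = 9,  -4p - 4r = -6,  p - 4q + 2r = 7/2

p = -1/2, q = 0, r = 2

Row-reduce the augmented matrix:
R1 ← R1 / (-2).
R2 ← R2 + 4·R1.
R3 ← R3 − 1·R1.
R2 ← R2 / (4).
R1 ← R1 − 1·R2.
R3 ← R3 + 5·R2.
R3 ← R3 / (-11).
R1 ← R1 − 1·R3.
R2 ← R2 + 3·R3.
Reading off the reduced rows gives p = -1/2, q = 0, r = 2.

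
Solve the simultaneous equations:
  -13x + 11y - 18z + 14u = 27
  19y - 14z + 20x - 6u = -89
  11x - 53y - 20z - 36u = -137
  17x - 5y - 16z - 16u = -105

Row-reduce:
R1 ← R1 / (-13).
R2 ← R2 − 20·R1.
R3 ← R3 − 11·R1.
R4 ← R4 − 17·R1.
R2 ← R2 / (467/13).
R1 ← R1 + 11/13·R2.
R3 ← R3 + 568/13·R2.
R4 ← R4 − 122/13·R2.
R3 ← R3 / (-40134/467).
R1 ← R1 − 188/467·R3.
R2 ← R2 + 542/467·R3.
R4 ← R4 + 13378/467·R3.
Rank is 3 with 4 unknowns, leaving u free.

infinitely many solutions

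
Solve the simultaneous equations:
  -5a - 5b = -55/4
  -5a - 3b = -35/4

a = 1/4, b = 5/2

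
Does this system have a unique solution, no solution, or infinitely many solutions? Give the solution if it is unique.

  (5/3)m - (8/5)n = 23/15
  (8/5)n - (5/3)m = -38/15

no solution

Row-reduce:
R1 ← R1 / (5/3).
R2 ← R2 + 5/3·R1.
Row 2 reduces to 0 = -1, a contradiction. The system is inconsistent.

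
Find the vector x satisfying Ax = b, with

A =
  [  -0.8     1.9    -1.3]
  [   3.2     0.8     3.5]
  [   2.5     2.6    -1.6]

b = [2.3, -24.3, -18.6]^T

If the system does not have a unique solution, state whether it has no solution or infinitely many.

Row-reduce the augmented matrix:
R1 ← R1 / (-4/5).
R2 ← R2 − 16/5·R1.
R3 ← R3 − 5/2·R1.
R2 ← R2 / (42/5).
R1 ← R1 + 19/8·R2.
R3 ← R3 − 683/80·R2.
R3 ← R3 / (-26441/6720).
R1 ← R1 − 769/672·R3.
R2 ← R2 + 17/84·R3.
Reading off the reduced rows gives x_1 = -6, x_2 = -2, x_3 = -1.

x_1 = -6, x_2 = -2, x_3 = -1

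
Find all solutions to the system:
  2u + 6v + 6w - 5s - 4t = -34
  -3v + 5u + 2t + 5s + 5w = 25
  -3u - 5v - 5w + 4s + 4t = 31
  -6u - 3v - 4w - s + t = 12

Row-reduce:
R1 ← R1 / (2).
R2 ← R2 − 5·R1.
R3 ← R3 + 3·R1.
R4 ← R4 + 6·R1.
R2 ← R2 / (-18).
R1 ← R1 − 3·R2.
R3 ← R3 − 4·R2.
R4 ← R4 − 15·R2.
R3 ← R3 / (16/9).
R1 ← R1 − 4/3·R3.
R2 ← R2 − 5/9·R3.
R4 ← R4 − 17/3·R3.
R4 ← R4 / (-85/32).
R1 ← R1 − 1/8·R4.
R2 ← R2 + 35/32·R4.
R3 ← R3 − 7/32·R4.
Rank is 4 with 5 unknowns, leaving t free.

infinitely many solutions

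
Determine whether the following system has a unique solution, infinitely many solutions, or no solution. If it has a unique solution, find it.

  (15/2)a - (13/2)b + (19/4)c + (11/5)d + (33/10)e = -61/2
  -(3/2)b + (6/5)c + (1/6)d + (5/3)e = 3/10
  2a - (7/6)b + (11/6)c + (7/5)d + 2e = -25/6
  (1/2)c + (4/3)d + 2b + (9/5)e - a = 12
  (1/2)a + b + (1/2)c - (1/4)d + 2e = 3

infinitely many solutions

Row-reduce:
R1 ← R1 / (15/2).
R3 ← R3 − 2·R1.
R4 ← R4 + 1·R1.
R5 ← R5 − 1/2·R1.
R2 ← R2 / (-3/2).
R1 ← R1 + 13/15·R2.
R3 ← R3 − 17/30·R2.
R4 ← R4 − 17/15·R2.
R5 ← R5 − 43/30·R2.
R3 ← R3 / (51/50).
R1 ← R1 + 3/50·R3.
R2 ← R2 + 4/5·R3.
R4 ← R4 − 51/25·R3.
R5 ← R5 − 133/100·R3.
Swap R4 and R5.
R4 ← R4 / (-19003/13770).
R1 ← R1 − 1141/4590·R4.
R2 ← R2 − 3967/6885·R4.
R3 ← R3 − 1183/1377·R4.
Rank is 4 with 5 unknowns, leaving e free.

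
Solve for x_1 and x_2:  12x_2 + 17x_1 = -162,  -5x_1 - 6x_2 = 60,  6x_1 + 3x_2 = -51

Row-reduce the augmented matrix:
R1 ← R1 / (17).
R2 ← R2 + 5·R1.
R3 ← R3 − 6·R1.
R2 ← R2 / (-42/17).
R1 ← R1 − 12/17·R2.
R3 ← R3 + 21/17·R2.
R3 reduces to 0 = 0, so the extra equation is consistent.
Reading off the reduced rows gives x_1 = -6, x_2 = -5.

x_1 = -6, x_2 = -5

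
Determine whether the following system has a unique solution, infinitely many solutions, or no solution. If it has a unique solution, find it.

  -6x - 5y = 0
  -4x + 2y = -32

x = 5, y = -6

Row-reduce the augmented matrix:
R1 ← R1 / (-6).
R2 ← R2 + 4·R1.
R2 ← R2 / (16/3).
R1 ← R1 − 5/6·R2.
Reading off the reduced rows gives x = 5, y = -6.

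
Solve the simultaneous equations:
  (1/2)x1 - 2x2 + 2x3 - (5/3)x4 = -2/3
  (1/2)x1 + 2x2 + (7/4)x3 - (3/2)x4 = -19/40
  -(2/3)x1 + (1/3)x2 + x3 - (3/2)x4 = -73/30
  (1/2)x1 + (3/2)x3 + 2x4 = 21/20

Row-reduce the augmented matrix:
R1 ← R1 / (1/2).
R2 ← R2 − 1/2·R1.
R3 ← R3 + 2/3·R1.
R4 ← R4 − 1/2·R1.
R2 ← R2 / (4).
R1 ← R1 + 4·R2.
R3 ← R3 + 7/3·R2.
R4 ← R4 − 2·R2.
R3 ← R3 / (169/48).
R1 ← R1 − 15/4·R3.
R2 ← R2 + 1/16·R3.
R4 ← R4 + 3/8·R3.
R4 ← R4 / (1621/507).
R1 ← R1 − 352/507·R4.
R2 ← R2 + 23/1014·R4.
R3 ← R3 + 174/169·R4.
Reading off the reduced rows gives x1 = 2, x2 = 0, x3 = -1/2, x4 = 2/5.

x1 = 2, x2 = 0, x3 = -1/2, x4 = 2/5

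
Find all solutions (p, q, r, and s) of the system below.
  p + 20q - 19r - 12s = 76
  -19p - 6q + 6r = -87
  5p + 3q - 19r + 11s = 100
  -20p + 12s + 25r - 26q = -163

infinitely many solutions

Row-reduce:
R2 ← R2 + 19·R1.
R3 ← R3 − 5·R1.
R4 ← R4 + 20·R1.
R2 ← R2 / (374).
R1 ← R1 − 20·R2.
R3 ← R3 + 97·R2.
R4 ← R4 − 374·R2.
R3 ← R3 / (-6011/374).
R1 ← R1 + 3/187·R3.
R2 ← R2 + 355/374·R3.
Rank is 3 with 4 unknowns, leaving s free.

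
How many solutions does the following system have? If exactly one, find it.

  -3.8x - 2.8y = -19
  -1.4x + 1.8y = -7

x = 5, y = 0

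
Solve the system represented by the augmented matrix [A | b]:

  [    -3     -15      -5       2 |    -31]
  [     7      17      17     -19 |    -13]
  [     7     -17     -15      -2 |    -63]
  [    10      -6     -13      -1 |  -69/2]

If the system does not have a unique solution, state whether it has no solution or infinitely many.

Row-reduce the augmented matrix:
R1 ← R1 / (-3).
R2 ← R2 − 7·R1.
R3 ← R3 − 7·R1.
R4 ← R4 − 10·R1.
R2 ← R2 / (-18).
R1 ← R1 − 5·R2.
R3 ← R3 + 52·R2.
R4 ← R4 + 56·R2.
R3 ← R3 / (-1136/27).
R1 ← R1 − 85/27·R3.
R2 ← R2 + 8/27·R3.
R4 ← R4 + 1249/27·R3.
R4 ← R4 / (1023/568).
R1 ← R1 + 767/568·R4.
R2 ← R2 − 69/142·R4.
R3 ← R3 + 595/568·R4.
Reading off the reduced rows gives x_1 = -1, x_2 = 5/2, x_3 = 1/2, x_4 = 3.

x_1 = -1, x_2 = 5/2, x_3 = 1/2, x_4 = 3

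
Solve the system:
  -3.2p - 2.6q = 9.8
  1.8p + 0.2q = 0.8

Row-reduce the augmented matrix:
R1 ← R1 / (-16/5).
R2 ← R2 − 9/5·R1.
R2 ← R2 / (-101/80).
R1 ← R1 − 13/16·R2.
Reading off the reduced rows gives p = 1, q = -5.

p = 1, q = -5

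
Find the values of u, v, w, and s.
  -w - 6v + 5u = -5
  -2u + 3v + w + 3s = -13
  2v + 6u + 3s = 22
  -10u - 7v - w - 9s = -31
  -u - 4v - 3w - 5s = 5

Row-reduce the augmented matrix:
R1 ← R1 / (5).
R2 ← R2 + 2·R1.
R3 ← R3 − 6·R1.
R4 ← R4 + 10·R1.
R5 ← R5 + 1·R1.
R2 ← R2 / (3/5).
R1 ← R1 + 6/5·R2.
R3 ← R3 − 46/5·R2.
R4 ← R4 + 19·R2.
R5 ← R5 + 26/5·R2.
R3 ← R3 / (-8).
R1 ← R1 − 1·R3.
R2 ← R2 − 1·R3.
R4 ← R4 − 16·R3.
R5 ← R5 − 2·R3.
Swap R4 and R5.
R4 ← R4 / (41/4).
R1 ← R1 − 5/8·R4.
R2 ← R2 + 3/8·R4.
R3 ← R3 − 43/8·R4.
R5 reduces to 0 = 0, so the extra equation is consistent.
Reading off the reduced rows gives u = 5, v = 5, w = 0, s = -6.

u = 5, v = 5, w = 0, s = -6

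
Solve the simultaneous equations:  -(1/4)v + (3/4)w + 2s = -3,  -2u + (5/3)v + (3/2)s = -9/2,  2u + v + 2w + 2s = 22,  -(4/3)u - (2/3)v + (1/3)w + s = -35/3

u = 5, v = 6, w = 6, s = -3

Row-reduce the augmented matrix:
Swap R1 and R2.
R1 ← R1 / (-2).
R3 ← R3 − 2·R1.
R4 ← R4 + 4/3·R1.
R2 ← R2 / (-1/4).
R1 ← R1 + 5/6·R2.
R3 ← R3 − 8/3·R2.
R4 ← R4 + 16/9·R2.
R3 ← R3 / (10).
R1 ← R1 + 5/2·R3.
R2 ← R2 + 3·R3.
R4 ← R4 + 5·R3.
R4 ← R4 / (-65/36).
R1 ← R1 + 29/24·R4.
R2 ← R2 + 11/20·R4.
R3 ← R3 − 149/60·R4.
Reading off the reduced rows gives u = 5, v = 6, w = 6, s = -3.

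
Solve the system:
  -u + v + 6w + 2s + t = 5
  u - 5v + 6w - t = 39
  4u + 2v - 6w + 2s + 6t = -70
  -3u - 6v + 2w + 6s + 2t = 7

Row-reduce:
R1 ← R1 / (-1).
R2 ← R2 − 1·R1.
R3 ← R3 − 4·R1.
R4 ← R4 + 3·R1.
R2 ← R2 / (-4).
R1 ← R1 + 1·R2.
R3 ← R3 − 6·R2.
R4 ← R4 + 9·R2.
R3 ← R3 / (36).
R1 ← R1 + 9·R3.
R2 ← R2 + 3·R3.
R4 ← R4 + 43·R3.
R4 ← R4 / (397/36).
R1 ← R1 − 3/4·R4.
R2 ← R2 − 7/12·R4.
R3 ← R3 − 13/36·R4.
Rank is 4 with 5 unknowns, leaving t free.

infinitely many solutions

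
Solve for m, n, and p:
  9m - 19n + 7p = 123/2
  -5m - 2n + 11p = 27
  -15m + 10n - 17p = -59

Row-reduce the augmented matrix:
R1 ← R1 / (9).
R2 ← R2 + 5·R1.
R3 ← R3 + 15·R1.
R2 ← R2 / (-113/9).
R1 ← R1 + 19/9·R2.
R3 ← R3 + 65/3·R2.
R3 ← R3 / (-3506/113).
R1 ← R1 + 195/113·R3.
R2 ← R2 + 134/113·R3.
Reading off the reduced rows gives m = 0, n = -5/2, p = 2.

m = 0, n = -5/2, p = 2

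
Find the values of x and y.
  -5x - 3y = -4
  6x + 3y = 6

Row-reduce the augmented matrix:
R1 ← R1 / (-5).
R2 ← R2 − 6·R1.
R2 ← R2 / (-3/5).
R1 ← R1 − 3/5·R2.
Reading off the reduced rows gives x = 2, y = -2.

x = 2, y = -2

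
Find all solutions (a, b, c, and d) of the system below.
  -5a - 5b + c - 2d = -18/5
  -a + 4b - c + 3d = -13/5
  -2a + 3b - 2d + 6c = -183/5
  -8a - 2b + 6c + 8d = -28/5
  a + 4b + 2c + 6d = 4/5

a = 2, b = -3, c = -3, d = 14/5

Row-reduce the augmented matrix:
R1 ← R1 / (-5).
R2 ← R2 + 1·R1.
R3 ← R3 + 2·R1.
R4 ← R4 + 8·R1.
R5 ← R5 − 1·R1.
R2 ← R2 / (5).
R1 ← R1 − 1·R2.
R3 ← R3 − 5·R2.
R4 ← R4 − 6·R2.
R5 ← R5 − 3·R2.
R3 ← R3 / (34/5).
R1 ← R1 − 1/25·R3.
R2 ← R2 + 6/25·R3.
R4 ← R4 − 146/25·R3.
R5 ← R5 − 73/25·R3.
R4 ← R4 / (941/85).
R1 ← R1 + 43/170·R4.
R2 ← R2 − 44/85·R4.
R3 ← R3 + 23/34·R4.
R5 ← R5 − 941/170·R4.
R5 reduces to 0 = 0, so the extra equation is consistent.
Reading off the reduced rows gives a = 2, b = -3, c = -3, d = 14/5.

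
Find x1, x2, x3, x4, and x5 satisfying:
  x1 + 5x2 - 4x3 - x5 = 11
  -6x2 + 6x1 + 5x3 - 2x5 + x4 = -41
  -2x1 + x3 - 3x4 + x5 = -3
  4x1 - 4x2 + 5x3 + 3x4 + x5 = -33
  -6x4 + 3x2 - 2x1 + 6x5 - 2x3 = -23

x1 = -6, x2 = 1, x3 = -2, x4 = 3, x5 = -4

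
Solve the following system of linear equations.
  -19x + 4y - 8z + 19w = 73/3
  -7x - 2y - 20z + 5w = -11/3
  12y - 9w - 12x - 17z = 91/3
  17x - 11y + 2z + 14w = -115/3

Row-reduce the augmented matrix:
R1 ← R1 / (-19).
R2 ← R2 + 7·R1.
R3 ← R3 + 12·R1.
R4 ← R4 − 17·R1.
R2 ← R2 / (-66/19).
R1 ← R1 + 4/19·R2.
R3 ← R3 − 180/19·R2.
R4 ← R4 + 141/19·R2.
R3 ← R3 / (-643/11).
R1 ← R1 − 16/11·R3.
R2 ← R2 − 54/11·R3.
R4 ← R4 − 344/11·R3.
R4 ← R4 / (13580/643).
R1 ← R1 + 2965/1929·R4.
R2 ← R2 + 3175/1929·R4.
R3 ← R3 − 291/643·R4.
Reading off the reduced rows gives x = -1, y = 2, z = 1/3, w = 0.

x = -1, y = 2, z = 1/3, w = 0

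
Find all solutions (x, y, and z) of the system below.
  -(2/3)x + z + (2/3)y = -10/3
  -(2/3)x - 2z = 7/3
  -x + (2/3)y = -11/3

Row-reduce:
R1 ← R1 / (-2/3).
R2 ← R2 + 2/3·R1.
R3 ← R3 + 1·R1.
R2 ← R2 / (-2/3).
R1 ← R1 + 1·R2.
R3 ← R3 + 1/3·R2.
Row 3 reduces to 0 = -3/2, a contradiction. The system is inconsistent.

no solution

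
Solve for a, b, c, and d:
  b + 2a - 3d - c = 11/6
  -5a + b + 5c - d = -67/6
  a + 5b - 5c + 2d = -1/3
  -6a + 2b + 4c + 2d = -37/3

Row-reduce the augmented matrix:
R1 ← R1 / (2).
R2 ← R2 + 5·R1.
R3 ← R3 − 1·R1.
R4 ← R4 + 6·R1.
R2 ← R2 / (7/2).
R1 ← R1 − 1/2·R2.
R3 ← R3 − 9/2·R2.
R4 ← R4 − 5·R2.
R3 ← R3 / (-54/7).
R1 ← R1 + 6/7·R3.
R2 ← R2 − 5/7·R3.
R4 ← R4 + 18/7·R3.
R4 ← R4 / (1/3).
R1 ← R1 + 17/9·R4.
R2 ← R2 + 59/54·R4.
R3 ← R3 + 101/54·R4.
Reading off the reduced rows gives a = 2, b = -2/3, c = 0, d = 1/2.

a = 2, b = -2/3, c = 0, d = 1/2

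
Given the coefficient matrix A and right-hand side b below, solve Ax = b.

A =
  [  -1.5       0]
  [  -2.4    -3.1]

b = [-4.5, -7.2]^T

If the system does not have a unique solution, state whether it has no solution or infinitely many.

x_1 = 3, x_2 = 0

Row-reduce the augmented matrix:
R1 ← R1 / (-3/2).
R2 ← R2 + 12/5·R1.
R2 ← R2 / (-31/10).
Reading off the reduced rows gives x_1 = 3, x_2 = 0.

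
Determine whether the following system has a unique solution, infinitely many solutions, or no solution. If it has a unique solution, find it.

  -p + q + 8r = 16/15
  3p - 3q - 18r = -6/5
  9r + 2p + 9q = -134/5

Row-reduce the augmented matrix:
R1 ← R1 / (-1).
R2 ← R2 − 3·R1.
R3 ← R3 − 2·R1.
Swap R2 and R3.
R2 ← R2 / (11).
R1 ← R1 + 1·R2.
R3 ← R3 / (6).
R1 ← R1 + 63/11·R3.
R2 ← R2 − 25/11·R3.
Reading off the reduced rows gives p = -7/5, q = -3, r = 1/3.

p = -7/5, q = -3, r = 1/3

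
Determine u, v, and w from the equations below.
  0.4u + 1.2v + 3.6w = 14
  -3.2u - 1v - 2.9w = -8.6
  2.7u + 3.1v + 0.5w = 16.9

Row-reduce the augmented matrix:
R1 ← R1 / (2/5).
R2 ← R2 + 16/5·R1.
R3 ← R3 − 27/10·R1.
R2 ← R2 / (43/5).
R1 ← R1 − 3·R2.
R3 ← R3 + 5·R2.
R3 ← R3 / (-3759/430).
R1 ← R1 + 3/86·R3.
R2 ← R2 − 259/86·R3.
Reading off the reduced rows gives u = -1, v = 6, w = 2.

u = -1, v = 6, w = 2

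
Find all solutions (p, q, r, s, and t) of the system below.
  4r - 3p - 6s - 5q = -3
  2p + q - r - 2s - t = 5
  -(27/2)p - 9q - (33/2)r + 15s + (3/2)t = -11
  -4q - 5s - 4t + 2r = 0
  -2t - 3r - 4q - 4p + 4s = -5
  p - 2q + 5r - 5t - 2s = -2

Row-reduce:
R1 ← R1 / (-3).
R2 ← R2 − 2·R1.
R3 ← R3 + 27/2·R1.
R5 ← R5 + 4·R1.
R6 ← R6 − 1·R1.
R2 ← R2 / (-7/3).
R1 ← R1 − 5/3·R2.
R3 ← R3 − 27/2·R2.
R4 ← R4 + 4·R2.
R5 ← R5 − 8/3·R2.
R6 ← R6 + 11/3·R2.
R3 ← R3 / (-174/7).
R1 ← R1 + 1/7·R3.
R2 ← R2 + 5/7·R3.
R4 ← R4 + 6/7·R3.
R5 ← R5 + 45/7·R3.
R6 ← R6 − 26/7·R3.
R4 ← R4 / (146/29).
R1 ← R1 + 135/58·R4.
R2 ← R2 − 137/58·R4.
R3 ← R3 + 17/58·R4.
R5 ← R5 − 189/58·R4.
R6 ← R6 − 189/29·R4.
R5 ← R5 / (-95/146).
R1 ← R1 + 245/146·R5.
R2 ← R2 − 227/146·R5.
R3 ← R3 − 7/146·R5.
R4 ← R4 + 31/73·R5.
R6 ← R6 + 95/73·R5.
Row 6 reduces to 0 = 2/3, a contradiction. The system is inconsistent.

no solution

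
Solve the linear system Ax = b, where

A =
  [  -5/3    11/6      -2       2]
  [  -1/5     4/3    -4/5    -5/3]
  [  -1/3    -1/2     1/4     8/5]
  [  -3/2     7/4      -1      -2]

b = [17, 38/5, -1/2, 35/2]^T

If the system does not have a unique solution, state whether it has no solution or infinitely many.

Row-reduce the augmented matrix:
R1 ← R1 / (-5/3).
R2 ← R2 + 1/5·R1.
R3 ← R3 + 1/3·R1.
R4 ← R4 + 3/2·R1.
R2 ← R2 / (167/150).
R1 ← R1 + 11/10·R2.
R3 ← R3 + 13/15·R2.
R4 ← R4 − 1/10·R2.
R3 ← R3 / (143/668).
R1 ← R1 − 108/167·R3.
R2 ← R2 + 84/167·R3.
R4 ← R4 − 142/167·R3.
R4 ← R4 / (-5362/2145).
R1 ← R1 + 1591/715·R4.
R2 ← R2 + 1702/715·R4.
R3 ← R3 + 2848/2145·R4.
Reading off the reduced rows gives x_1 = -6, x_2 = 6, x_3 = 2, x_4 = 0.

x_1 = -6, x_2 = 6, x_3 = 2, x_4 = 0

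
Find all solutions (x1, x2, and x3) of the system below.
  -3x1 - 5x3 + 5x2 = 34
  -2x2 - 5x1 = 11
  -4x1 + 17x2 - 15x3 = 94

no solution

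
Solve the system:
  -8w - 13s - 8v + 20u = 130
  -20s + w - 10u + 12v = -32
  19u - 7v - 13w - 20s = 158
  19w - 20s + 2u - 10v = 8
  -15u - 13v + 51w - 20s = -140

Row-reduce:
R1 ← R1 / (20).
R2 ← R2 + 10·R1.
R3 ← R3 − 19·R1.
R4 ← R4 − 2·R1.
R5 ← R5 + 15·R1.
R2 ← R2 / (8).
R1 ← R1 + 2/5·R2.
R3 ← R3 − 3/5·R2.
R4 ← R4 + 46/5·R2.
R5 ← R5 + 19·R2.
R3 ← R3 / (-207/40).
R1 ← R1 + 11/20·R3.
R2 ← R2 + 3/8·R3.
R4 ← R4 − 327/20·R3.
R5 ← R5 − 303/8·R3.
R4 ← R4 / (-3085/46).
R1 ← R1 + 379/276·R4.
R2 ← R2 + 267/92·R4.
R3 ← R3 − 151/138·R4.
R5 ← R5 + 3085/23·R4.
Row 5 reduces to 0 = 2, a contradiction. The system is inconsistent.

no solution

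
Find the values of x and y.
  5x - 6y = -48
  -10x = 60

x = -6, y = 3

Row-reduce the augmented matrix:
R1 ← R1 / (5).
R2 ← R2 + 10·R1.
R2 ← R2 / (-12).
R1 ← R1 + 6/5·R2.
Reading off the reduced rows gives x = -6, y = 3.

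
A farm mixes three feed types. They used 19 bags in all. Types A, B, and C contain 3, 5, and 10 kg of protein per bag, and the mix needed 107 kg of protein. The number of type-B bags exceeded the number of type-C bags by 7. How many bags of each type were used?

Let a = type-A bags, b = type-B bags, c = type-C bags.
  a + b + c = 19
  3a + 5b + 10c = 107
  b - c = 7
Row-reduce the augmented matrix:
R2 ← R2 − 3·R1.
R2 ← R2 / (2).
R1 ← R1 − 1·R2.
R3 ← R3 − 1·R2.
R3 ← R3 / (-9/2).
R1 ← R1 + 5/2·R3.
R2 ← R2 − 7/2·R3.
Reading off the reduced rows gives a = 4, b = 11, c = 4.

type-A bags: 4, type-B bags: 11, type-C bags: 4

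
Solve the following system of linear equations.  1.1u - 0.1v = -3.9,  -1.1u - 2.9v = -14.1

Row-reduce the augmented matrix:
R1 ← R1 / (11/10).
R2 ← R2 + 11/10·R1.
R2 ← R2 / (-3).
R1 ← R1 + 1/11·R2.
Reading off the reduced rows gives u = -3, v = 6.

u = -3, v = 6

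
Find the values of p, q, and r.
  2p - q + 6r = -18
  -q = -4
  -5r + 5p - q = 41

p = 5, q = 4, r = -4

Row-reduce the augmented matrix:
R1 ← R1 / (2).
R3 ← R3 − 5·R1.
R2 ← R2 / (-1).
R1 ← R1 + 1/2·R2.
R3 ← R3 − 3/2·R2.
R3 ← R3 / (-20).
R1 ← R1 − 3·R3.
Reading off the reduced rows gives p = 5, q = 4, r = -4.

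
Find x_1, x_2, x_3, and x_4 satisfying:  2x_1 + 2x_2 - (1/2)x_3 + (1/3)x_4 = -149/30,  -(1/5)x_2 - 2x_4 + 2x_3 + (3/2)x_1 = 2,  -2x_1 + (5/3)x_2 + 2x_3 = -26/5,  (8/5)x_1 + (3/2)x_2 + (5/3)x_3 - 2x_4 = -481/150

Row-reduce the augmented matrix:
R1 ← R1 / (2).
R2 ← R2 − 3/2·R1.
R3 ← R3 + 2·R1.
R4 ← R4 − 8/5·R1.
R2 ← R2 / (-17/10).
R1 ← R1 − 1·R2.
R3 ← R3 − 11/3·R2.
R4 ← R4 + 1/10·R2.
R3 ← R3 / (1351/204).
R1 ← R1 − 39/34·R3.
R2 ← R2 + 95/68·R3.
R4 ← R4 − 3931/2040·R3.
R4 ← R4 / (-5534/6755).
R1 ← R1 + 1516/4053·R4.
R2 ← R2 − 500/1351·R4.
R3 ← R3 + 922/1351·R4.
Reading off the reduced rows gives x_1 = 3/5, x_2 = -3, x_3 = 1/2, x_4 = 1/4.

x_1 = 3/5, x_2 = -3, x_3 = 1/2, x_4 = 1/4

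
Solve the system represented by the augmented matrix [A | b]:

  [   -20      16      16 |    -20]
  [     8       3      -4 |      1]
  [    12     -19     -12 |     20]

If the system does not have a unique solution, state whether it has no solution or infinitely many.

Row-reduce:
R1 ← R1 / (-20).
R2 ← R2 − 8·R1.
R3 ← R3 − 12·R1.
R2 ← R2 / (47/5).
R1 ← R1 + 4/5·R2.
R3 ← R3 + 47/5·R2.
Row 3 reduces to 0 = 1, a contradiction. The system is inconsistent.

no solution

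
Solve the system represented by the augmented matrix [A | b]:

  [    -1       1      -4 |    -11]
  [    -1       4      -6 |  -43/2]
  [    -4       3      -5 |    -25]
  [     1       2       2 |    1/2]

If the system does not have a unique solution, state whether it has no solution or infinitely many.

x_1 = 5/2, x_2 = -5/2, x_3 = 3/2

Row-reduce the augmented matrix:
R1 ← R1 / (-1).
R2 ← R2 + 1·R1.
R3 ← R3 + 4·R1.
R4 ← R4 − 1·R1.
R2 ← R2 / (3).
R1 ← R1 + 1·R2.
R3 ← R3 + 1·R2.
R4 ← R4 − 3·R2.
R3 ← R3 / (31/3).
R1 ← R1 − 10/3·R3.
R2 ← R2 + 2/3·R3.
R4 reduces to 0 = 0, so the extra equation is consistent.
Reading off the reduced rows gives x_1 = 5/2, x_2 = -5/2, x_3 = 3/2.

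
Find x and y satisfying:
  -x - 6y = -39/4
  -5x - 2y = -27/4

x = 3/4, y = 3/2

Row-reduce the augmented matrix:
R1 ← R1 / (-1).
R2 ← R2 + 5·R1.
R2 ← R2 / (28).
R1 ← R1 − 6·R2.
Reading off the reduced rows gives x = 3/4, y = 3/2.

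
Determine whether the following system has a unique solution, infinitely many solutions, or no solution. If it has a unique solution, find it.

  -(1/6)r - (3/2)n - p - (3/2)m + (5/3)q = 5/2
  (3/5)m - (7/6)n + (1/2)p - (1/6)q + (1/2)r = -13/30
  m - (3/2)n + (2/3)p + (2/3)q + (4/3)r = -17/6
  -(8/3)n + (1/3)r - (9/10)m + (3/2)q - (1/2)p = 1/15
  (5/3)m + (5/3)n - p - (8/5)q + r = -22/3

no solution

Row-reduce:
R1 ← R1 / (-3/2).
R2 ← R2 − 3/5·R1.
R3 ← R3 − 1·R1.
R4 ← R4 + 9/10·R1.
R5 ← R5 − 5/3·R1.
R2 ← R2 / (-53/30).
R1 ← R1 − 1·R2.
R3 ← R3 + 5/2·R2.
R4 ← R4 + 53/30·R2.
R3 ← R3 / (-15/106).
R1 ← R1 − 115/159·R3.
R2 ← R2 + 3/53·R3.
R5 ← R5 + 19/9·R3.
Swap R4 and R5.
R4 ← R4 / (-19093/1215).
R1 ← R1 − 376/81·R4.
R2 ← R2 + 32/45·R4.
R3 ← R3 + 1021/135·R4.
Row 5 reduces to 0 = -2, a contradiction. The system is inconsistent.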